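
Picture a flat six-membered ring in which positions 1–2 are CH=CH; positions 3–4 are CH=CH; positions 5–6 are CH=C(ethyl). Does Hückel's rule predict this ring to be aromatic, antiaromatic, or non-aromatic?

Aromatic

All ring atoms are sp² and supply a p orbital to the ring (every atom in a ring double bond is sp² and brings one electron to the p orbital); the conjugation is uninterrupted.
π-electron count: 3 × 2 = 6 from the 3 double-bond units.
Since 6 = 4·1 + 2, the ring meets the 4n+2 criterion.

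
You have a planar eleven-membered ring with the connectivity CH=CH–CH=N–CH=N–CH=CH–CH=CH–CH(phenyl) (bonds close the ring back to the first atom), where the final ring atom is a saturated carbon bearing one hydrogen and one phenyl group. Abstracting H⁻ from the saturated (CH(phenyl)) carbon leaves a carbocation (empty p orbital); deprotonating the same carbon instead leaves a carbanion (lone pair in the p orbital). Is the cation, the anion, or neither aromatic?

The cation

In either ion the ring is fully conjugated: every atom, including the new sp² carbon, supplies a p orbital.
Cation: 5 × 2 + 0 = 10 π electrons → 4(2)+2, aromatic.
Anion: 5 × 2 + 2 = 12 π electrons → 4(3), antiaromatic.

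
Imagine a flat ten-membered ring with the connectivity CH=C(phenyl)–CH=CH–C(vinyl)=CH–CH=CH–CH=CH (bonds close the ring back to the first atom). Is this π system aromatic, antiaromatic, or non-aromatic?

Aromatic

The p orbitals form a continuous loop: each doubly-bonded ring atom is sp² with one p-orbital electron. The ring is fully conjugated.
Tallying contributions gives 5 × 2 = 10 from the 5 double-bond units.
Since 10 = 4·2 + 2, the ring meets the 4n+2 criterion.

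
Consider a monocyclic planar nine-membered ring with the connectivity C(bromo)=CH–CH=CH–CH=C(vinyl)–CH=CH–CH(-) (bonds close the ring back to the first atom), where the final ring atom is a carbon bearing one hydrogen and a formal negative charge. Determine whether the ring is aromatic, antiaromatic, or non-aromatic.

Aromatic

Every ring atom contributes a p orbital perpendicular to the ring (the double-bond atoms are sp², each contributing one p electron; the carbanion's lone pair occupies the p orbital), so the π system is cyclic and fully conjugated.
Adding the contributions, 4 × 2 = 8 from the double-bond units + 2 from the CH(-) atom = 10.
With 10 π electrons (n = 2), the Hückel 4n+2 condition holds.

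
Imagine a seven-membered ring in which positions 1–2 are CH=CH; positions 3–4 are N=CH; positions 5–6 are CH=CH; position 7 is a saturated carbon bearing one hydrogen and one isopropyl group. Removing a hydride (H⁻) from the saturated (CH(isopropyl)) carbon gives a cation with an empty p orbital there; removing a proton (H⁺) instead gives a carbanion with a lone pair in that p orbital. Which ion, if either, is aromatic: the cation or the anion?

In both ions every ring atom is sp² and contributes a p orbital, so both rings are fully conjugated.
Cation: 3 × 2 + 0 = 6 π electrons → 4(1)+2, aromatic.
Anion: 3 × 2 + 2 = 8 π electrons → 4(2), antiaromatic.

The cation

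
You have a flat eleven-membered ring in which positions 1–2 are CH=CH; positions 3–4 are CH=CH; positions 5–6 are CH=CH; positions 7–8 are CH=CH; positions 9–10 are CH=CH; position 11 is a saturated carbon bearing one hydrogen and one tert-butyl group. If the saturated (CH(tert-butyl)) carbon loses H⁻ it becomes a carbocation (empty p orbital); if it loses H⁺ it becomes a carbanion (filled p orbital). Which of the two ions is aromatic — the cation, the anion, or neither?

The cation

In both ions every ring atom is sp² and contributes a p orbital, so both rings are fully conjugated.
Cation: 5 × 2 + 0 = 10 π electrons → 4(2)+2, aromatic.
Anion: 5 × 2 + 2 = 12 π electrons → 4(3), antiaromatic.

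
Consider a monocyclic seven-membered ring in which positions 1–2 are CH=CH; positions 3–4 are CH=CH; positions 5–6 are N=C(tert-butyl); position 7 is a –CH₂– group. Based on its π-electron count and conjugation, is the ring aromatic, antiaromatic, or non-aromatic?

Non-aromatic

At the CH2 position, the tetrahedral CH₂ carbon is sp³ and has no p orbital in the ring π system; the ring's p-orbital overlap is broken there.
A ring that is not fully conjugated cannot be aromatic or antiaromatic regardless of its π-electron count.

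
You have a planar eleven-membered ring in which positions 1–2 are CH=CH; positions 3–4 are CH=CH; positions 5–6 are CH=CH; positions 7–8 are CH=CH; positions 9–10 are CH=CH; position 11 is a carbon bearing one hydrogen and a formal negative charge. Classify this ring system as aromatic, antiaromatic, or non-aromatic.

All ring atoms are sp² and supply a p orbital to the ring (the double-bond atoms are sp², each contributing one p electron; the carbanion's lone pair occupies the p orbital); the conjugation is uninterrupted.
Counting π electrons: 5 × 2 = 10 from the double-bond units + 2 from the CH(-) atom = 12.
A 4n π count (12, n = 3) in a planar conjugated ring means antiaromatic.

Antiaromatic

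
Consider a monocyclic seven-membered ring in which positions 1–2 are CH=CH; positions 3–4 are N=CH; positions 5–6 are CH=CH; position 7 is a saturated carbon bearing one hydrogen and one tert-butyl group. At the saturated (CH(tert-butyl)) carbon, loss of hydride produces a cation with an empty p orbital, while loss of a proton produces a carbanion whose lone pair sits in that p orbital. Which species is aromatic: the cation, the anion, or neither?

The cation

In either ion the ring is fully conjugated: every atom, including the new sp² carbon, supplies a p orbital.
Cation: 3 × 2 + 0 = 6 π electrons → 4(1)+2, aromatic.
Anion: 3 × 2 + 2 = 8 π electrons → 4(2), antiaromatic.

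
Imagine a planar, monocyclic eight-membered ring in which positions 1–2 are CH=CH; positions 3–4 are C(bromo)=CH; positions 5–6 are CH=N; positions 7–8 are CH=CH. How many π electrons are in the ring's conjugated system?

8

Every ring atom contributes a p orbital perpendicular to the ring (every atom in a ring double bond is sp² and brings one electron to the p orbital; each =N– nitrogen is pyridine-type (lone pair in the sp² plane, one electron in the p orbital)), so the π system is cyclic and fully conjugated.
π-electron count: 4 × 2 = 8 from the 4 double-bond units.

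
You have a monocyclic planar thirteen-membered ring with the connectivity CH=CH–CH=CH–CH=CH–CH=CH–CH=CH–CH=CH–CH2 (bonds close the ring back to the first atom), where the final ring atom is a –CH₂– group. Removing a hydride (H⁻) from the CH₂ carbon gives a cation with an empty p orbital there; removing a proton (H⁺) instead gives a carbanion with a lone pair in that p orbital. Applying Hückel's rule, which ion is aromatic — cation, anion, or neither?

Both ions have a continuous loop of p orbitals — each ring atom is sp².
Cation: 6 × 2 + 0 = 12 π electrons → 4(3), antiaromatic.
Anion: 6 × 2 + 2 = 14 π electrons → 4(3)+2, aromatic.

The anion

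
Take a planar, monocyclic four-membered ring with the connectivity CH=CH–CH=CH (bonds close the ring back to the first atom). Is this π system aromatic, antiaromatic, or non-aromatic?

Antiaromatic

The p orbitals form a continuous loop: each doubly-bonded ring atom is sp² with one p-orbital electron. The ring is fully conjugated.
Adding the contributions, 2 × 2 = 4 from the 2 double-bond units.
4 is a 4n count (n = 1), so the planar conjugated ring is antiaromatic.
(This ring is cyclobutadiene.)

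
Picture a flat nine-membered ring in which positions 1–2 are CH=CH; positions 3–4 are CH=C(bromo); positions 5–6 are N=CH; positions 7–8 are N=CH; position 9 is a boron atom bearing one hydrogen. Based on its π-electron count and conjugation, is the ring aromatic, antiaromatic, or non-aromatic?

Antiaromatic

Check conjugation: the double-bond atoms are sp², each contributing one p electron; each sp² =N– keeps its lone pair in-plane and puts one electron into the π system; the boron has an empty p orbital — every position has a p orbital, so the cyclic π system is continuous.
Tallying contributions gives 4 × 2 = 8 from the double-bond units + 0 from the BH atom = 8.
8 = 4(2); a planar, fully conjugated 4n system is antiaromatic.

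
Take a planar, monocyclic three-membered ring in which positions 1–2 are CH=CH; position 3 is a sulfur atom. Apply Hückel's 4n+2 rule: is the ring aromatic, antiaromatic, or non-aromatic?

Check conjugation: each doubly-bonded ring atom is sp² with one p-orbital electron; the sulfur donates one lone pair from its p orbital — every position has a p orbital, so the cyclic π system is continuous.
Tallying contributions gives 1 × 2 = 2 from the double-bond unit + 2 from the S atom = 4.
A 4n π count (4, n = 1) in a planar conjugated ring means antiaromatic.

Antiaromatic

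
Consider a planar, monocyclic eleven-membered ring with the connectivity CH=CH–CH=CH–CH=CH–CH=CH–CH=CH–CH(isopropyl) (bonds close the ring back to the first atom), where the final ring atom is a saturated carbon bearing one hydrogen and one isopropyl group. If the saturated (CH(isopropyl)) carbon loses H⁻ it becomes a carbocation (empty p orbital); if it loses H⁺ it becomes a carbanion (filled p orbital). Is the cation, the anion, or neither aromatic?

The cation

Once that carbon is sp², every ring atom has a p orbital and both ions are fully conjugated.
Cation: 5 × 2 + 0 = 10 π electrons → 4(2)+2, aromatic.
Anion: 5 × 2 + 2 = 12 π electrons → 4(3), antiaromatic.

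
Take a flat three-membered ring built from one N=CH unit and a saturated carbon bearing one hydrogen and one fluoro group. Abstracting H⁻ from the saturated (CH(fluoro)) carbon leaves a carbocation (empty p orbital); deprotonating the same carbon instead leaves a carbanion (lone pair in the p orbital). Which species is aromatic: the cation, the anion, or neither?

The cation

In either ion the ring is fully conjugated: every atom, including the new sp² carbon, supplies a p orbital.
Cation: 1 × 2 + 0 = 2 π electrons → 4(0)+2, aromatic.
Anion: 1 × 2 + 2 = 4 π electrons → 4(1), antiaromatic.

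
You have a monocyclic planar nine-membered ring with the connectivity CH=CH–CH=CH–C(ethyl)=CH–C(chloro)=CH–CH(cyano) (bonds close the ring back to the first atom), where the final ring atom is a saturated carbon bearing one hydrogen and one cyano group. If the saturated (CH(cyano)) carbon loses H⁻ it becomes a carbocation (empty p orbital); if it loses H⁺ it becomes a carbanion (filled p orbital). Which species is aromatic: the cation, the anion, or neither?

In either ion the ring is fully conjugated: every atom, including the new sp² carbon, supplies a p orbital.
Cation: 4 × 2 + 0 = 8 π electrons → 4(2), antiaromatic.
Anion: 4 × 2 + 2 = 10 π electrons → 4(2)+2, aromatic.

The anion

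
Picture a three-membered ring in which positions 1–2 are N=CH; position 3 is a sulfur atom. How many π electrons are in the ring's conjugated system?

4

Every ring atom contributes a p orbital perpendicular to the ring (each doubly-bonded ring atom is sp² with one p-orbital electron; the doubly-bonded nitrogens are pyridine-type — their lone pairs lie in the ring plane, leaving one electron in the p orbital; the sulfur donates one lone pair from its p orbital), so the π system is cyclic and fully conjugated.
Adding the contributions, 1 × 2 = 2 from the double-bond unit + 2 from the S atom = 4.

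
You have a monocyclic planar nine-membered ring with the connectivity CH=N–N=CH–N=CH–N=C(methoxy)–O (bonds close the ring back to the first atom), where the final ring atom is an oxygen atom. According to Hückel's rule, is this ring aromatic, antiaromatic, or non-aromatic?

Check conjugation: every atom in a ring double bond is sp² and brings one electron to the p orbital; each sp² =N– keeps its lone pair in-plane and puts one electron into the π system; the oxygen donates one lone pair from its p orbital — every position has a p orbital, so the cyclic π system is continuous.
Tallying contributions gives 4 × 2 = 8 from the double-bond units + 2 from the O atom = 10.
10 = 4(2) + 2, which satisfies Hückel's 4n+2 rule.

Aromatic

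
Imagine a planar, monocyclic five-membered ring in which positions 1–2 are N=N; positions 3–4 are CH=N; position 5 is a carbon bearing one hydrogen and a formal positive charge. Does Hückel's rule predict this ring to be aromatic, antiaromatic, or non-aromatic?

Antiaromatic

Every ring atom contributes a p orbital perpendicular to the ring (the double-bond atoms are sp², each contributing one p electron; the doubly-bonded nitrogens are pyridine-type — their lone pairs lie in the ring plane, leaving one electron in the p orbital; the carbocation has an empty p orbital), so the π system is cyclic and fully conjugated.
π-electron count: 2 × 2 = 4 from the double-bond units + 0 from the CH(+) atom = 4.
A 4n π count (4, n = 1) in a planar conjugated ring means antiaromatic.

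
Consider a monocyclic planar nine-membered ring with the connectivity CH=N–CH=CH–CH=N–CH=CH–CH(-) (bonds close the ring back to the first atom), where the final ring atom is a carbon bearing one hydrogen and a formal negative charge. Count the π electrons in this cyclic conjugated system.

The p orbitals form a continuous loop: each doubly-bonded ring atom is sp² with one p-orbital electron; the doubly-bonded nitrogens are pyridine-type — their lone pairs lie in the ring plane, leaving one electron in the p orbital; the carbanion's lone pair occupies the p orbital. The ring is fully conjugated.
Adding the contributions, 4 × 2 = 8 from the double-bond units + 2 from the CH(-) atom = 10.

10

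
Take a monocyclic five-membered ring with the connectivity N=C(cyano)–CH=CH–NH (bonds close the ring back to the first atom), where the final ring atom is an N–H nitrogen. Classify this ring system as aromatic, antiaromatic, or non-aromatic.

Aromatic

The p orbitals form a continuous loop: the double-bond atoms are sp², each contributing one p electron; each =N– nitrogen is pyridine-type (lone pair in the sp² plane, one electron in the p orbital); the pyrrole-type nitrogen donates its lone pair from the p orbital. The ring is fully conjugated.
Counting π electrons: 2 × 2 = 4 from the double-bond units + 2 from the NH atom = 6.
With 6 π electrons (n = 1), the Hückel 4n+2 condition holds.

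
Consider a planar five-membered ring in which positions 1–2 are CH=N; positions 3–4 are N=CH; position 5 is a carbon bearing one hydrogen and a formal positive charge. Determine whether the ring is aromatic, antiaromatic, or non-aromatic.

All ring atoms are sp² and supply a p orbital to the ring (every atom in a ring double bond is sp² and brings one electron to the p orbital; each sp² =N– keeps its lone pair in-plane and puts one electron into the π system; the carbocation has an empty p orbital); the conjugation is uninterrupted.
Adding the contributions, 2 × 2 = 4 from the double-bond units + 0 from the CH(+) atom = 4.
4 is a 4n count (n = 1), so the planar conjugated ring is antiaromatic.

Antiaromatic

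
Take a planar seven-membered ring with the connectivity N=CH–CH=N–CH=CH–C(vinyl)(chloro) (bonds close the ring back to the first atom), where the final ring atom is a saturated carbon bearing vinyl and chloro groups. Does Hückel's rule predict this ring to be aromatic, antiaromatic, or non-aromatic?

Non-aromatic

Because that saturated carbon is sp³ and has no p orbital in the ring π system at the C(vinyl)(chloro) position, the π system cannot extend all the way around the ring.
Broken conjugation rules out both aromaticity and antiaromaticity.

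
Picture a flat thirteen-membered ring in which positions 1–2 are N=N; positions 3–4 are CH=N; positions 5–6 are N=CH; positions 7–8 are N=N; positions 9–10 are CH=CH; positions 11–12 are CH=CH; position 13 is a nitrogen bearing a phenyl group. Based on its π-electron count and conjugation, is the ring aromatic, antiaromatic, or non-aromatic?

Every ring atom contributes a p orbital perpendicular to the ring (the double-bond atoms are sp², each contributing one p electron; each sp² =N– keeps its lone pair in-plane and puts one electron into the π system; the pyrrole-type nitrogen donates its lone pair from the p orbital), so the π system is cyclic and fully conjugated.
Tallying contributions gives 6 × 2 = 12 from the double-bond units + 2 from the N(phenyl) atom = 14.
14 = 4(3) + 2, which satisfies Hückel's 4n+2 rule.

Aromatic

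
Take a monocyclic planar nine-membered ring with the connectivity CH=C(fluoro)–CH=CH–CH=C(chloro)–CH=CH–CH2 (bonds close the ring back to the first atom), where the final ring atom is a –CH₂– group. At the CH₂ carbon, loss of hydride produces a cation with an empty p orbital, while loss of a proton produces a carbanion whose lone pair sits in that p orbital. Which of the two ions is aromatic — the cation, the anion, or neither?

The anion

In both ions every ring atom is sp² and contributes a p orbital, so both rings are fully conjugated.
Cation: 4 × 2 + 0 = 8 π electrons → 4(2), antiaromatic.
Anion: 4 × 2 + 2 = 10 π electrons → 4(2)+2, aromatic.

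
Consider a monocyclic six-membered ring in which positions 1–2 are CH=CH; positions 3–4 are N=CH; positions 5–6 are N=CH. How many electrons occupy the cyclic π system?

6

Every ring atom contributes a p orbital perpendicular to the ring (the double-bond atoms are sp², each contributing one p electron; each sp² =N– keeps its lone pair in-plane and puts one electron into the π system), so the π system is cyclic and fully conjugated.
π-electron count: 3 × 2 = 6 from the 3 double-bond units.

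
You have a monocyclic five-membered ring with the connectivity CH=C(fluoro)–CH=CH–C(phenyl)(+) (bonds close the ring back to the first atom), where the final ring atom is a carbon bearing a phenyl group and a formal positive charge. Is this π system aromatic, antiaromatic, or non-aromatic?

Every ring atom contributes a p orbital perpendicular to the ring (each doubly-bonded ring atom is sp² with one p-orbital electron; the carbocation has an empty p orbital), so the π system is cyclic and fully conjugated.
π-electron count: 2 × 2 = 4 from the double-bond units + 0 from the C(phenyl)(+) atom = 4.
With 4 = 4·1 π electrons, Hückel's rule classifies the planar ring as antiaromatic.

Antiaromatic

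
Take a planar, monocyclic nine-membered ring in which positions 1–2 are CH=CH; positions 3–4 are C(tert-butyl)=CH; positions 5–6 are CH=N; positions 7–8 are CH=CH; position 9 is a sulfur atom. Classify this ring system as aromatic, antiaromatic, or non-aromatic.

Aromatic

All ring atoms are sp² and supply a p orbital to the ring (each doubly-bonded ring atom is sp² with one p-orbital electron; each sp² =N– keeps its lone pair in-plane and puts one electron into the π system; the sulfur donates one lone pair from its p orbital); the conjugation is uninterrupted.
Counting π electrons: 4 × 2 = 8 from the double-bond units + 2 from the S atom = 10.
Since 10 = 4·2 + 2, the ring meets the 4n+2 criterion.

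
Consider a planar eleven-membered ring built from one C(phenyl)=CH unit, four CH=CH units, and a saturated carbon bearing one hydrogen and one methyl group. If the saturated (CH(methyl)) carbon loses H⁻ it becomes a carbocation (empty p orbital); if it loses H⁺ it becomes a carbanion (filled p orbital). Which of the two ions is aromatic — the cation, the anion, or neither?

In both ions every ring atom is sp² and contributes a p orbital, so both rings are fully conjugated.
Cation: 5 × 2 + 0 = 10 π electrons → 4(2)+2, aromatic.
Anion: 5 × 2 + 2 = 12 π electrons → 4(3), antiaromatic.

The cation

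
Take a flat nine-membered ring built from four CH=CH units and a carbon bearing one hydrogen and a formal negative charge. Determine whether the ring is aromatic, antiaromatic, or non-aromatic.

All ring atoms are sp² and supply a p orbital to the ring (each doubly-bonded ring atom is sp² with one p-orbital electron; the carbanion's lone pair occupies the p orbital); the conjugation is uninterrupted.
Tallying contributions gives 4 × 2 = 8 from the double-bond units + 2 from the CH(-) atom = 10.
10 = 4(2) + 2, which satisfies Hückel's 4n+2 rule.

Aromatic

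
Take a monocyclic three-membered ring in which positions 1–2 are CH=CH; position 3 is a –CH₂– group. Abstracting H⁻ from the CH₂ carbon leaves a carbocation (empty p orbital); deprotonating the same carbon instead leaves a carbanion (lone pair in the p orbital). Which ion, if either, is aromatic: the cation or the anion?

The cation

Both ions have a continuous loop of p orbitals — each ring atom is sp².
Cation: 1 × 2 + 0 = 2 π electrons → 4(0)+2, aromatic.
Anion: 1 × 2 + 2 = 4 π electrons → 4(1), antiaromatic.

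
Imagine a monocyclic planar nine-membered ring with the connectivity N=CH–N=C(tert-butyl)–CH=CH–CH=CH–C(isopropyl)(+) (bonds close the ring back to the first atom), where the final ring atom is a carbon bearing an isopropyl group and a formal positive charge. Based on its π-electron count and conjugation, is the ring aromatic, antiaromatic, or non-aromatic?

Every ring atom contributes a p orbital perpendicular to the ring (each doubly-bonded ring atom is sp² with one p-orbital electron; each =N– nitrogen is pyridine-type (lone pair in the sp² plane, one electron in the p orbital); the carbocation has an empty p orbital), so the π system is cyclic and fully conjugated.
Adding the contributions, 4 × 2 = 8 from the double-bond units + 0 from the C(isopropyl)(+) atom = 8.
8 is a 4n count (n = 2), so the planar conjugated ring is antiaromatic.

Antiaromatic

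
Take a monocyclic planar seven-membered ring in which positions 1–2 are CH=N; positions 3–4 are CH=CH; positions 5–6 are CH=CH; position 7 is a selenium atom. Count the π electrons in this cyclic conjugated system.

The p orbitals form a continuous loop: the double-bond atoms are sp², each contributing one p electron; each =N– nitrogen is pyridine-type (lone pair in the sp² plane, one electron in the p orbital); the selenium donates one lone pair from its p orbital. The ring is fully conjugated.
Tallying contributions gives 3 × 2 = 6 from the double-bond units + 2 from the Se atom = 8.

8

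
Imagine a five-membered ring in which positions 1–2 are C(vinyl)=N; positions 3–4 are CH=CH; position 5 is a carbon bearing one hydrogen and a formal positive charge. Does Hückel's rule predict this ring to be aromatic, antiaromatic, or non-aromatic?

Antiaromatic

Check conjugation: each doubly-bonded ring atom is sp² with one p-orbital electron; each sp² =N– keeps its lone pair in-plane and puts one electron into the π system; the carbocation has an empty p orbital — every position has a p orbital, so the cyclic π system is continuous.
Counting π electrons: 2 × 2 = 4 from the double-bond units + 0 from the CH(+) atom = 4.
4 is a 4n count (n = 1), so the planar conjugated ring is antiaromatic.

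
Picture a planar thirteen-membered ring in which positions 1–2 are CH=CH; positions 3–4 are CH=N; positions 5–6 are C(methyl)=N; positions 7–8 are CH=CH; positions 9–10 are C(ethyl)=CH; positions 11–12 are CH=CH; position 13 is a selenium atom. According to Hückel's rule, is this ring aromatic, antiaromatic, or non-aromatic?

All ring atoms are sp² and supply a p orbital to the ring (each doubly-bonded ring atom is sp² with one p-orbital electron; each sp² =N– keeps its lone pair in-plane and puts one electron into the π system; the selenium donates one lone pair from its p orbital); the conjugation is uninterrupted.
Counting π electrons: 6 × 2 = 12 from the double-bond units + 2 from the Se atom = 14.
That gives a 4n+2 count (14, n = 3).

Aromatic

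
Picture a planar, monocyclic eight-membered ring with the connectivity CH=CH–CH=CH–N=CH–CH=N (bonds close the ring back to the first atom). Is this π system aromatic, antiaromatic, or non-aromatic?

All ring atoms are sp² and supply a p orbital to the ring (the double-bond atoms are sp², each contributing one p electron; the doubly-bonded nitrogens are pyridine-type — their lone pairs lie in the ring plane, leaving one electron in the p orbital); the conjugation is uninterrupted.
π-electron count: 4 × 2 = 8 from the 4 double-bond units.
A 4n π count (8, n = 2) in a planar conjugated ring means antiaromatic.

Antiaromatic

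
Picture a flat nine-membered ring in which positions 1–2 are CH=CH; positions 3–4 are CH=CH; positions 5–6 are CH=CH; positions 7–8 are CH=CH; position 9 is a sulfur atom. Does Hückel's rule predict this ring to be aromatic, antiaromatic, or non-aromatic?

The p orbitals form a continuous loop: every atom in a ring double bond is sp² and brings one electron to the p orbital; the sulfur donates one lone pair from its p orbital. The ring is fully conjugated.
Tallying contributions gives 4 × 2 = 8 from the double-bond units + 2 from the S atom = 10.
With 10 π electrons (n = 2), the Hückel 4n+2 condition holds.

Aromatic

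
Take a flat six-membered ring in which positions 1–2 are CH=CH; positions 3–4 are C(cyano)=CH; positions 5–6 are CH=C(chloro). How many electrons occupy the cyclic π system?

Check conjugation: each doubly-bonded ring atom is sp² with one p-orbital electron — every position has a p orbital, so the cyclic π system is continuous.
Tallying contributions gives 3 × 2 = 6 from the 3 double-bond units.

6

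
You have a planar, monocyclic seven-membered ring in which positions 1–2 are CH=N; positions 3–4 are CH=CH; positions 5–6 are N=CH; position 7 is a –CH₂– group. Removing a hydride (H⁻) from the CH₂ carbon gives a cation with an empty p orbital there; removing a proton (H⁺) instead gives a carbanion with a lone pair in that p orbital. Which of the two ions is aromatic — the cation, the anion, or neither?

Once that carbon is sp², every ring atom has a p orbital and both ions are fully conjugated.
Cation: 3 × 2 + 0 = 6 π electrons → 4(1)+2, aromatic.
Anion: 3 × 2 + 2 = 8 π electrons → 4(2), antiaromatic.

The cation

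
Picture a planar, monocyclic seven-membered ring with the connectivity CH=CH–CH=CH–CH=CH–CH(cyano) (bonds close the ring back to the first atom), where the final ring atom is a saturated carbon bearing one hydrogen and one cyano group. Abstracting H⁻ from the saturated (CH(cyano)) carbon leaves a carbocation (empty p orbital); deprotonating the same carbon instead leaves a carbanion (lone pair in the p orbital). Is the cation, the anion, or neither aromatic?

Both ions have a continuous loop of p orbitals — each ring atom is sp².
Cation: 3 × 2 + 0 = 6 π electrons → 4(1)+2, aromatic.
Anion: 3 × 2 + 2 = 8 π electrons → 4(2), antiaromatic.

The cation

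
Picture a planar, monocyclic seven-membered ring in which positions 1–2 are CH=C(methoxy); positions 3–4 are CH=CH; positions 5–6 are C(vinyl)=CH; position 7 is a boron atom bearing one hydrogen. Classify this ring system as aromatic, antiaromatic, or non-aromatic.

Aromatic

Check conjugation: every atom in a ring double bond is sp² and brings one electron to the p orbital; the boron has an empty p orbital — every position has a p orbital, so the cyclic π system is continuous.
Tallying contributions gives 3 × 2 = 6 from the double-bond units + 0 from the BH atom = 6.
That gives a 4n+2 count (6, n = 1).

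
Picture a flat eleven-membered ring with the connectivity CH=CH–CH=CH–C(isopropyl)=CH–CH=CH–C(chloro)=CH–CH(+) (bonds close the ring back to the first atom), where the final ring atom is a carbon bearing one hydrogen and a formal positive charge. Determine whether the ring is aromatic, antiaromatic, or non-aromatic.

Every ring atom contributes a p orbital perpendicular to the ring (each doubly-bonded ring atom is sp² with one p-orbital electron; the carbocation has an empty p orbital), so the π system is cyclic and fully conjugated.
Counting π electrons: 5 × 2 = 10 from the double-bond units + 0 from the CH(+) atom = 10.
With 10 π electrons (n = 2), the Hückel 4n+2 condition holds.

Aromatic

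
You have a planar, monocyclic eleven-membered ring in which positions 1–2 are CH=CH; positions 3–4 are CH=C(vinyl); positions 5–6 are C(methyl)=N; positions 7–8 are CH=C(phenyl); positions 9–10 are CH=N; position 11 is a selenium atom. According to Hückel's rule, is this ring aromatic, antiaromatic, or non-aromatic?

Antiaromatic

The p orbitals form a continuous loop: each doubly-bonded ring atom is sp² with one p-orbital electron; each sp² =N– keeps its lone pair in-plane and puts one electron into the π system; the selenium donates one lone pair from its p orbital. The ring is fully conjugated.
Counting π electrons: 5 × 2 = 10 from the double-bond units + 2 from the Se atom = 12.
12 = 4(3); a planar, fully conjugated 4n system is antiaromatic.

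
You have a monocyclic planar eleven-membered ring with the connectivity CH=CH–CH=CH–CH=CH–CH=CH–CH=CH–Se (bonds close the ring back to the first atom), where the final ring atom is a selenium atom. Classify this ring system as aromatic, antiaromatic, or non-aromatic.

Antiaromatic

Check conjugation: every atom in a ring double bond is sp² and brings one electron to the p orbital; the selenium donates one lone pair from its p orbital — every position has a p orbital, so the cyclic π system is continuous.
Tallying contributions gives 5 × 2 = 10 from the double-bond units + 2 from the Se atom = 12.
With 12 = 4·3 π electrons, Hückel's rule classifies the planar ring as antiaromatic.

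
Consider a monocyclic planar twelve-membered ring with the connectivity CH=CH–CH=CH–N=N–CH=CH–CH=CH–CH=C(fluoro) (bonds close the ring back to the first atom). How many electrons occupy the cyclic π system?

12

Check conjugation: each doubly-bonded ring atom is sp² with one p-orbital electron; the doubly-bonded nitrogens are pyridine-type — their lone pairs lie in the ring plane, leaving one electron in the p orbital — every position has a p orbital, so the cyclic π system is continuous.
Counting π electrons: 6 × 2 = 12 from the 6 double-bond units.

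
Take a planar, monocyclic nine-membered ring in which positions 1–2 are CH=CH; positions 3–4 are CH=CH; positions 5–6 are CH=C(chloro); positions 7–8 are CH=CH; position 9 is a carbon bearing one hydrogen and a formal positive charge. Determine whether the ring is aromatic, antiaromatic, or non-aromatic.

The p orbitals form a continuous loop: every atom in a ring double bond is sp² and brings one electron to the p orbital; the carbocation has an empty p orbital. The ring is fully conjugated.
Tallying contributions gives 4 × 2 = 8 from the double-bond units + 0 from the CH(+) atom = 8.
8 is a 4n count (n = 2), so the planar conjugated ring is antiaromatic.

Antiaromatic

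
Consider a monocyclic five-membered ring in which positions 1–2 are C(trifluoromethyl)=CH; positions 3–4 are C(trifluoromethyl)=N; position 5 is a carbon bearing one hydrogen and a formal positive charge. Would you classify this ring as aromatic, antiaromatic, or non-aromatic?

Check conjugation: every atom in a ring double bond is sp² and brings one electron to the p orbital; each =N– nitrogen is pyridine-type (lone pair in the sp² plane, one electron in the p orbital); the carbocation has an empty p orbital — every position has a p orbital, so the cyclic π system is continuous.
Counting π electrons: 2 × 2 = 4 from the double-bond units + 0 from the CH(+) atom = 4.
4 is a 4n count (n = 1), so the planar conjugated ring is antiaromatic.

Antiaromatic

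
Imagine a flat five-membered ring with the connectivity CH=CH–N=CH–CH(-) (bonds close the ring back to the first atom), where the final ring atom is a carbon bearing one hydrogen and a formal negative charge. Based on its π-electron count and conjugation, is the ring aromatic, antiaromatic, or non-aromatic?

All ring atoms are sp² and supply a p orbital to the ring (each doubly-bonded ring atom is sp² with one p-orbital electron; each =N– nitrogen is pyridine-type (lone pair in the sp² plane, one electron in the p orbital); the carbanion's lone pair occupies the p orbital); the conjugation is uninterrupted.
Tallying contributions gives 2 × 2 = 4 from the double-bond units + 2 from the CH(-) atom = 6.
Since 6 = 4·1 + 2, the ring meets the 4n+2 criterion.

Aromatic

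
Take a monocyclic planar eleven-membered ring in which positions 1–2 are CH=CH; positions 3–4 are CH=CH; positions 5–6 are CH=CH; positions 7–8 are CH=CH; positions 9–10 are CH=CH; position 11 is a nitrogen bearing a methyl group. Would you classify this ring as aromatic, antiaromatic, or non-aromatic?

Antiaromatic

All ring atoms are sp² and supply a p orbital to the ring (each doubly-bonded ring atom is sp² with one p-orbital electron; the pyrrole-type nitrogen donates its lone pair from the p orbital); the conjugation is uninterrupted.
Tallying contributions gives 5 × 2 = 10 from the double-bond units + 2 from the N(methyl) atom = 12.
12 = 4(3); a planar, fully conjugated 4n system is antiaromatic.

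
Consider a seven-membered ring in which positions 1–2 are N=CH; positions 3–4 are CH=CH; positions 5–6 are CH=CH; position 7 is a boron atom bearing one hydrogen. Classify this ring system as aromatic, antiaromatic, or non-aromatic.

All ring atoms are sp² and supply a p orbital to the ring (each doubly-bonded ring atom is sp² with one p-orbital electron; the doubly-bonded nitrogens are pyridine-type — their lone pairs lie in the ring plane, leaving one electron in the p orbital; the boron has an empty p orbital); the conjugation is uninterrupted.
π-electron count: 3 × 2 = 6 from the double-bond units + 0 from the BH atom = 6.
With 6 π electrons (n = 1), the Hückel 4n+2 condition holds.

Aromatic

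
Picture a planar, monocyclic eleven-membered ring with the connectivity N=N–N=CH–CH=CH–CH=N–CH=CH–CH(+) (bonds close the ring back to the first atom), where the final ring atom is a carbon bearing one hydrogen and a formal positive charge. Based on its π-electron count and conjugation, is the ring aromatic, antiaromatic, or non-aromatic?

Aromatic

The p orbitals form a continuous loop: every atom in a ring double bond is sp² and brings one electron to the p orbital; the doubly-bonded nitrogens are pyridine-type — their lone pairs lie in the ring plane, leaving one electron in the p orbital; the carbocation has an empty p orbital. The ring is fully conjugated.
Counting π electrons: 5 × 2 = 10 from the double-bond units + 0 from the CH(+) atom = 10.
10 = 4(2) + 2, which satisfies Hückel's 4n+2 rule.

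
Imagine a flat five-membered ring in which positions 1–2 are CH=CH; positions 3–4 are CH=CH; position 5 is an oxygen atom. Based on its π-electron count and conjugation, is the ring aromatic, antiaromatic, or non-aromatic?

Aromatic

The p orbitals form a continuous loop: the double-bond atoms are sp², each contributing one p electron; the oxygen donates one lone pair from its p orbital. The ring is fully conjugated.
Adding the contributions, 2 × 2 = 4 from the double-bond units + 2 from the O atom = 6.
That gives a 4n+2 count (6, n = 1).
(This ring is furan.)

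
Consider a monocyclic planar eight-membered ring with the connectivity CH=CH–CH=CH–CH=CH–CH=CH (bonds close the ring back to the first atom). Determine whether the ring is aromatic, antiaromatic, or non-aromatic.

All ring atoms are sp² and supply a p orbital to the ring (the double-bond atoms are sp², each contributing one p electron); the conjugation is uninterrupted.
π-electron count: 4 × 2 = 8 from the 4 double-bond units.
With 8 = 4·2 π electrons, Hückel's rule classifies the planar ring as antiaromatic.
(This ring is cyclooctatetraene.)

Antiaromatic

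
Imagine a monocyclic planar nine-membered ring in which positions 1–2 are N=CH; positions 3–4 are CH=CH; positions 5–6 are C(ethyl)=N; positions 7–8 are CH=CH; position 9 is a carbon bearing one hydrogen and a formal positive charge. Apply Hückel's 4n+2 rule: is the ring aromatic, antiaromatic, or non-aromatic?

Check conjugation: each doubly-bonded ring atom is sp² with one p-orbital electron; each =N– nitrogen is pyridine-type (lone pair in the sp² plane, one electron in the p orbital); the carbocation has an empty p orbital — every position has a p orbital, so the cyclic π system is continuous.
Tallying contributions gives 4 × 2 = 8 from the double-bond units + 0 from the CH(+) atom = 8.
8 = 4(2); a planar, fully conjugated 4n system is antiaromatic.

Antiaromatic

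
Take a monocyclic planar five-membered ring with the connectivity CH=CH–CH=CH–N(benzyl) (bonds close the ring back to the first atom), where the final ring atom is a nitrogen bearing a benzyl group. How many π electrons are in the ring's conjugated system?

All ring atoms are sp² and supply a p orbital to the ring (every atom in a ring double bond is sp² and brings one electron to the p orbital; the pyrrole-type nitrogen donates its lone pair from the p orbital); the conjugation is uninterrupted.
Counting π electrons: 2 × 2 = 4 from the double-bond units + 2 from the N(benzyl) atom = 6.

6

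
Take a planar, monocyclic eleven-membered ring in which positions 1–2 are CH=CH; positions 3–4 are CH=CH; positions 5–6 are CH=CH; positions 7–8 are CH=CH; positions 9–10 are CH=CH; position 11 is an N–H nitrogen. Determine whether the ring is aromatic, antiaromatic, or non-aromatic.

Antiaromatic

The p orbitals form a continuous loop: each doubly-bonded ring atom is sp² with one p-orbital electron; the pyrrole-type nitrogen donates its lone pair from the p orbital. The ring is fully conjugated.
π-electron count: 5 × 2 = 10 from the double-bond units + 2 from the NH atom = 12.
With 12 = 4·3 π electrons, Hückel's rule classifies the planar ring as antiaromatic.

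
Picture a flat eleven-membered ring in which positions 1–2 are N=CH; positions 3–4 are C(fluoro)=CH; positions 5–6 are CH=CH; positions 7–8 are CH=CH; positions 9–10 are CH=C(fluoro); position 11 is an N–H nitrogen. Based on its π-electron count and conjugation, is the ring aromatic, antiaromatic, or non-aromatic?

Check conjugation: each doubly-bonded ring atom is sp² with one p-orbital electron; the doubly-bonded nitrogens are pyridine-type — their lone pairs lie in the ring plane, leaving one electron in the p orbital; the pyrrole-type nitrogen donates its lone pair from the p orbital — every position has a p orbital, so the cyclic π system is continuous.
Tallying contributions gives 5 × 2 = 10 from the double-bond units + 2 from the NH atom = 12.
12 is a 4n count (n = 3), so the planar conjugated ring is antiaromatic.

Antiaromatic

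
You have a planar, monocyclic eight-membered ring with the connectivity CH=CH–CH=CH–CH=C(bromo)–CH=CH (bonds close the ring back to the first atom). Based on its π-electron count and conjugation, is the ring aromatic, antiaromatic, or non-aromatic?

Antiaromatic

The p orbitals form a continuous loop: each doubly-bonded ring atom is sp² with one p-orbital electron. The ring is fully conjugated.
Tallying contributions gives 4 × 2 = 8 from the 4 double-bond units.
A 4n π count (8, n = 2) in a planar conjugated ring means antiaromatic.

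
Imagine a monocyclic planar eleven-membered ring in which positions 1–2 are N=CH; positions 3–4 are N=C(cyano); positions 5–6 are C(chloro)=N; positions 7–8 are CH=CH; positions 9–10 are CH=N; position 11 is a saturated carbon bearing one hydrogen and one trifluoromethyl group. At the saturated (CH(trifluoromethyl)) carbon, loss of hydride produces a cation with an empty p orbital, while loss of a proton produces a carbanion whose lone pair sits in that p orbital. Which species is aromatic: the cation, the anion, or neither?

The cation

In either ion the ring is fully conjugated: every atom, including the new sp² carbon, supplies a p orbital.
Cation: 5 × 2 + 0 = 10 π electrons → 4(2)+2, aromatic.
Anion: 5 × 2 + 2 = 12 π electrons → 4(3), antiaromatic.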